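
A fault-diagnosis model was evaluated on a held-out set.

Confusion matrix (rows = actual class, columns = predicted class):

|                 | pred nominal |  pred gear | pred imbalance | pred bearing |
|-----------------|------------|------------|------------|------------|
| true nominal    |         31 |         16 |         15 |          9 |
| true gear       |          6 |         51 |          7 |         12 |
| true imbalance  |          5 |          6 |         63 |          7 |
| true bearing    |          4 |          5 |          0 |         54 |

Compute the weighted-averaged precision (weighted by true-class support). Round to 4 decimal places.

0.6841

Per-class precision (TP/(TP+FP)):
  nominal: TP=31, FP=6+5+4=15 → 31/46 = 0.67391
  gear: TP=51, FP=16+6+5=27 → 51/78 = 0.65385
  imbalance: TP=63, FP=15+7+0=22 → 63/85 = 0.74118
  bearing: TP=54, FP=9+12+7=28 → 54/82 = 0.65854
Weighted-precision = Σ (supportᵢ/N)·precisionᵢ with N=291: (71/291)·0.67391 + (76/291)·0.65385 + (81/291)·0.74118 + (63/291)·0.65854 = 0.6841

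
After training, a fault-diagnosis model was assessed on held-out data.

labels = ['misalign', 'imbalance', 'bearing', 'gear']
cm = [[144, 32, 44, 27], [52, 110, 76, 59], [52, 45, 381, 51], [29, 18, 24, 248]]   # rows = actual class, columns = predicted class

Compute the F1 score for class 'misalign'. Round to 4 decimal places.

0.5496

One-vs-rest for 'misalign': TP = diagonal; FP = other classes predicted 'misalign'; FN = 'misalign' predicted as other.
F1 score = 2·TP/(2·TP+FP+FN).
misalign: TP=144, FP=52+52+29=133, FN=32+44+27=103 → 288/524 = 0.54962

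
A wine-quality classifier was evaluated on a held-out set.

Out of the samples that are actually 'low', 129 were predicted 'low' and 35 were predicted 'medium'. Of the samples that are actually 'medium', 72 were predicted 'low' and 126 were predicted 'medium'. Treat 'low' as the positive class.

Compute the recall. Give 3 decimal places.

0.787

Recall = TP/(TP+FN) = 129/(129+35) = 129/164 = 0.787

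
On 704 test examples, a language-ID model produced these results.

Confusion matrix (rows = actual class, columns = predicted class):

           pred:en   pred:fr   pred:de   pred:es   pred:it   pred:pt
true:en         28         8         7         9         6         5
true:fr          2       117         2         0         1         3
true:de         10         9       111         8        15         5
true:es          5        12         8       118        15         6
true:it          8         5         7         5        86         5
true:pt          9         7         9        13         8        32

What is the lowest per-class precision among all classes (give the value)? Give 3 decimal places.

0.452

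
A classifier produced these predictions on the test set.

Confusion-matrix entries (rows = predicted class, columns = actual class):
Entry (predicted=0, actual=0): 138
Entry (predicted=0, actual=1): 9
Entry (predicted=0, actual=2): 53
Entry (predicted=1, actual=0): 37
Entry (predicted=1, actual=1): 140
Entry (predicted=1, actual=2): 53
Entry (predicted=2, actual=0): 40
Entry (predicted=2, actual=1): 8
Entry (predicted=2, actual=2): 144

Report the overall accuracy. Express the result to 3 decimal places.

Accuracy = trace / total = (138+140+144=422) / 622 = 422/622 = 0.678

0.678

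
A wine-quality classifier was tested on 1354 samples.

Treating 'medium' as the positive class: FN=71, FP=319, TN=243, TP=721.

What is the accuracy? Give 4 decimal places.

0.7120

Accuracy = (TP+TN)/N = (721+243)/1354 = 0.7120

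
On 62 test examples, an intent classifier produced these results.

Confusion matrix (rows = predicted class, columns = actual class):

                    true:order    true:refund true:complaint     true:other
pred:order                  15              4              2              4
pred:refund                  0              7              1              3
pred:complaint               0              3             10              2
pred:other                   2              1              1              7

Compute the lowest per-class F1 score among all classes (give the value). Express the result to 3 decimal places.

Per-class F1 score (2·TP/(2·TP+FP+FN)):
  order: TP=15, FP=4+2+4=10, FN=0+0+2=2 → 30/42 = 0.7143
  refund: TP=7, FP=0+1+3=4, FN=4+3+1=8 → 14/26 = 0.5385
  complaint: TP=10, FP=0+3+2=5, FN=2+1+1=4 → 20/29 = 0.6897
  other: TP=7, FP=2+1+1=4, FN=4+3+2=9 → 14/27 = 0.5185
Lowest is class 'other' with F1 score = 0.519.

0.519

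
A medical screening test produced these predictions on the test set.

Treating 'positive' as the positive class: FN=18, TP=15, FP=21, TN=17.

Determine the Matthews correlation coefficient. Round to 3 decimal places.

-0.098

MCC = (TP·TN − FP·FN) / √((TP+FP)(TP+FN)(TN+FP)(TN+FN))
Numerator = 15·17 − 21·18 = -123
Denominator = √(36·33·38·35) = √1580040 = 1256.9964
MCC = -123 / 1256.9964 = -0.098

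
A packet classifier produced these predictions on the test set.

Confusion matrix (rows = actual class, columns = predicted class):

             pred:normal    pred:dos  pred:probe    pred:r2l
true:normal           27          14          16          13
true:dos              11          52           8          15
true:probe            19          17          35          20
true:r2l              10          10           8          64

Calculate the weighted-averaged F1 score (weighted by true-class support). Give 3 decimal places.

0.518

Per-class F1 score (2·TP/(2·TP+FP+FN)):
  normal: TP=27, FP=11+19+10=40, FN=14+16+13=43 → 54/137 = 0.3942
  dos: TP=52, FP=14+17+10=41, FN=11+8+15=34 → 104/179 = 0.5810
  probe: TP=35, FP=16+8+8=32, FN=19+17+20=56 → 70/158 = 0.4430
  r2l: TP=64, FP=13+15+20=48, FN=10+10+8=28 → 128/204 = 0.6275
Weighted-F1 score = Σ (supportᵢ/N)·F1 scoreᵢ with N=339: (70/339)·0.3942 + (86/339)·0.5810 + (91/339)·0.4430 + (92/339)·0.6275 = 0.518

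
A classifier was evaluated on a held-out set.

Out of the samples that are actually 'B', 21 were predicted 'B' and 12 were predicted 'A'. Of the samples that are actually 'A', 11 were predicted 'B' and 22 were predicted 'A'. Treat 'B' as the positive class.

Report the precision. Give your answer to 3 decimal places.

Precision = TP/(TP+FP) = 21/(21+11) = 21/32 = 0.656

0.656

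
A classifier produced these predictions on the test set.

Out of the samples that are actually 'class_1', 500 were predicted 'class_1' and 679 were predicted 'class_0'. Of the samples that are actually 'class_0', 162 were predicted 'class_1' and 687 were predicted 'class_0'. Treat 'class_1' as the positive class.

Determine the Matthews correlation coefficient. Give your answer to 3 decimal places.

0.245

MCC = (TP·TN − FP·FN) / √((TP+FP)(TP+FN)(TN+FP)(TN+FN))
Numerator = 500·687 − 162·679 = 233502
Denominator = √(662·1179·849·1366) = √905170067532 = 951404.2608
MCC = 233502 / 951404.2608 = 0.245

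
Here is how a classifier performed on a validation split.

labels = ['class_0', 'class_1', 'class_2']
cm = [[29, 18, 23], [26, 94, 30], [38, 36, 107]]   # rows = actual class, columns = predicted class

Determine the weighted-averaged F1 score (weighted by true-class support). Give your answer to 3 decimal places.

0.581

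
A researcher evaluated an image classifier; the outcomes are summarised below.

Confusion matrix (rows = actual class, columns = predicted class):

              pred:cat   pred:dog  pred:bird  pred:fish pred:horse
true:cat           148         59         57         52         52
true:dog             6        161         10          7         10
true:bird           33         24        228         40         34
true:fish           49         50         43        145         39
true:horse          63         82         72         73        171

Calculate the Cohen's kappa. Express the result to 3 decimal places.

0.377

Observed agreement pₒ = trace/N = 853/1708 = 0.4994
Expected agreement pₑ = Σ (rowᵢ·colᵢ)/N² = (368·299 + 194·376 + 359·410 + 326·317 + 461·306)/1708² = 0.1970
κ = (pₒ − pₑ)/(1 − pₑ) = (0.4994 − 0.1970)/(1 − 0.1970) = 0.377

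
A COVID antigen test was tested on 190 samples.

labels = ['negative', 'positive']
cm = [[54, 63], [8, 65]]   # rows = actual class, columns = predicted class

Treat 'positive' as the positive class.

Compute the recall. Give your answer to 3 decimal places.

0.890

Recall = TP/(TP+FN) = 65/(65+8) = 65/73 = 0.890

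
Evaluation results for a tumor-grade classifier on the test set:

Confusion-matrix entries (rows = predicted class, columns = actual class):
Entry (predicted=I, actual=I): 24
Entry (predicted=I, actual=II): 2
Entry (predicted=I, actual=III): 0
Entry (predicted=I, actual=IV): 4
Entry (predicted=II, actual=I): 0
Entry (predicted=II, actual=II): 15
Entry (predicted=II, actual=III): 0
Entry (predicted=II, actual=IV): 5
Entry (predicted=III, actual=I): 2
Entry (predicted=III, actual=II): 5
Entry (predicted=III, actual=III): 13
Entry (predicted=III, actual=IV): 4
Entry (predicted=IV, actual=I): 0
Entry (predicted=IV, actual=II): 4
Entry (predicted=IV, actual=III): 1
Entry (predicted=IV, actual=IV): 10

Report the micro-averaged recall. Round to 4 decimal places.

0.6966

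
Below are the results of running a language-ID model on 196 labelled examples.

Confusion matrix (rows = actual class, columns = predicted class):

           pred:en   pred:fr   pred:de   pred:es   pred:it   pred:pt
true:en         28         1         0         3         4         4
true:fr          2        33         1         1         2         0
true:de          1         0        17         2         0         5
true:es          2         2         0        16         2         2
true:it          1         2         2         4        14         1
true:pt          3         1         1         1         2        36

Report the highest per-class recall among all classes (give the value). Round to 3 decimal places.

0.846

Per-class recall (TP/(TP+FN)):
  en: TP=28, FN=1+0+3+4+4=12 → 28/40 = 0.7000
  fr: TP=33, FN=2+1+1+2+0=6 → 33/39 = 0.8462
  de: TP=17, FN=1+0+2+0+5=8 → 17/25 = 0.6800
  es: TP=16, FN=2+2+0+2+2=8 → 16/24 = 0.6667
  it: TP=14, FN=1+2+2+4+1=10 → 14/24 = 0.5833
  pt: TP=36, FN=3+1+1+1+2=8 → 36/44 = 0.8182
Highest is class 'fr' with recall = 0.846.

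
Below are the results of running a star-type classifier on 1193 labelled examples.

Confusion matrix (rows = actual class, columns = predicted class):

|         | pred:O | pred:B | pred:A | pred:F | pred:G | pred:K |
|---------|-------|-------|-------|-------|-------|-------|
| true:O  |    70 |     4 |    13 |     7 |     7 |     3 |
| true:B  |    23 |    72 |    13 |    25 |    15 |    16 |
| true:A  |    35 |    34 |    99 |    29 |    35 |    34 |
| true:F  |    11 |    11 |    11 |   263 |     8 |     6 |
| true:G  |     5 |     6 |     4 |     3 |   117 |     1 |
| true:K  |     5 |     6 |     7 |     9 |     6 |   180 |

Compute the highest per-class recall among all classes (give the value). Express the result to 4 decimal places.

0.8603

Per-class recall (TP/(TP+FN)):
  O: TP=70, FN=4+13+7+7+3=34 → 70/104 = 0.67308
  B: TP=72, FN=23+13+25+15+16=92 → 72/164 = 0.43902
  A: TP=99, FN=35+34+29+35+34=167 → 99/266 = 0.37218
  F: TP=263, FN=11+11+11+8+6=47 → 263/310 = 0.84839
  G: TP=117, FN=5+6+4+3+1=19 → 117/136 = 0.86029
  K: TP=180, FN=5+6+7+9+6=33 → 180/213 = 0.84507
Highest is class 'G' with recall = 0.8603.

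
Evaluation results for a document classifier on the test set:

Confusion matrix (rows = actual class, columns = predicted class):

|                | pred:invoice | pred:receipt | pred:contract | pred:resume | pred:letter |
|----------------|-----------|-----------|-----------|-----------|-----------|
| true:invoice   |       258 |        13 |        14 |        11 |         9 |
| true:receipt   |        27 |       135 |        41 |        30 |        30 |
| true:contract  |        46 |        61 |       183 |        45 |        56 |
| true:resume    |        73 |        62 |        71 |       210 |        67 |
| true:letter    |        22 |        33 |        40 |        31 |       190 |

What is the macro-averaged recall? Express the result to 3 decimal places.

0.573

Per-class recall (TP/(TP+FN)):
  invoice: TP=258, FN=13+14+11+9=47 → 258/305 = 0.8459
  receipt: TP=135, FN=27+41+30+30=128 → 135/263 = 0.5133
  contract: TP=183, FN=46+61+45+56=208 → 183/391 = 0.4680
  resume: TP=210, FN=73+62+71+67=273 → 210/483 = 0.4348
  letter: TP=190, FN=22+33+40+31=126 → 190/316 = 0.6013
Macro-recall = mean = (0.8459 + 0.5133 + 0.4680 + 0.4348 + 0.6013) / 5 = 0.573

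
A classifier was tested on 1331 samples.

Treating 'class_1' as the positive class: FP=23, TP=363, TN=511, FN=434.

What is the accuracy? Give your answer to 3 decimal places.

0.657

Accuracy = (TP+TN)/N = (363+511)/1331 = 0.657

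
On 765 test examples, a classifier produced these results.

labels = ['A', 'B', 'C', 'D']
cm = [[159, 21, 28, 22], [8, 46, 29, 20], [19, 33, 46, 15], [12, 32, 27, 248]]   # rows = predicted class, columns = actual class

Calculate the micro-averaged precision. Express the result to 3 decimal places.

0.652

Micro-averaging pools counts across classes: ΣTP=499, ΣFP=266, ΣFN=266.
Micro-precision = TP/(TP+FP) on pooled counts = 0.652 (equals overall accuracy in single-label multiclass).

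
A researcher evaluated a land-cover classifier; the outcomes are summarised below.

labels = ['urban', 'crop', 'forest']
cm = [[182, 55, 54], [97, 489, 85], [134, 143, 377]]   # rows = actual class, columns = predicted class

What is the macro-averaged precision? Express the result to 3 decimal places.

Per-class precision (TP/(TP+FP)):
  urban: TP=182, FP=97+134=231 → 182/413 = 0.4407
  crop: TP=489, FP=55+143=198 → 489/687 = 0.7118
  forest: TP=377, FP=54+85=139 → 377/516 = 0.7306
Macro-precision = mean = (0.4407 + 0.7118 + 0.7306) / 3 = 0.628

0.628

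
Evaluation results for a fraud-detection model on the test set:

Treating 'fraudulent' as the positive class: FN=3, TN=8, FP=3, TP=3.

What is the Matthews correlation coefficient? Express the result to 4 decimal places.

MCC = (TP·TN − FP·FN) / √((TP+FP)(TP+FN)(TN+FP)(TN+FN))
Numerator = 3·8 − 3·3 = 15
Denominator = √(6·6·11·11) = √4356 = 66.0000
MCC = 15 / 66.0000 = 0.2273

0.2273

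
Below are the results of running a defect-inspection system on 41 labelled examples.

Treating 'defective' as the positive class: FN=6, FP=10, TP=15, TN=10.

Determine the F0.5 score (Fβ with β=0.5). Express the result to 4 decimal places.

0.6198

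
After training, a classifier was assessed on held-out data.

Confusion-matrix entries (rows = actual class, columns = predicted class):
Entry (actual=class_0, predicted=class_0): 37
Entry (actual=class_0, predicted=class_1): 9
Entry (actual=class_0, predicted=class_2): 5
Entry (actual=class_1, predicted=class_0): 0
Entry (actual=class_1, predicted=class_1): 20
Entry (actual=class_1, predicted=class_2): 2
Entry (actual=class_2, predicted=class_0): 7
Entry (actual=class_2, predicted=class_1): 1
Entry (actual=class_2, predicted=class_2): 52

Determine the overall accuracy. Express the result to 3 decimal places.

Accuracy = trace / total = (37+20+52=109) / 133 = 109/133 = 0.820

0.820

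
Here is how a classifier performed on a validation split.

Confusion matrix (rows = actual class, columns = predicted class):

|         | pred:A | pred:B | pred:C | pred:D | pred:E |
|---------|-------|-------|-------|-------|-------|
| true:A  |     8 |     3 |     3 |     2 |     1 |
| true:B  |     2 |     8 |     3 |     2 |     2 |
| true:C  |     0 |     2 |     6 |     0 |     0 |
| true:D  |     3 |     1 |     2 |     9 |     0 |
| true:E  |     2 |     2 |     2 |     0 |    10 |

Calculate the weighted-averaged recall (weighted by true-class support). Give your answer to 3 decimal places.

0.562

Per-class recall (TP/(TP+FN)):
  A: TP=8, FN=3+3+2+1=9 → 8/17 = 0.4706
  B: TP=8, FN=2+3+2+2=9 → 8/17 = 0.4706
  C: TP=6, FN=0+2+0+0=2 → 6/8 = 0.7500
  D: TP=9, FN=3+1+2+0=6 → 9/15 = 0.6000
  E: TP=10, FN=2+2+2+0=6 → 10/16 = 0.6250
Weighted-recall = Σ (supportᵢ/N)·recallᵢ with N=73: (17/73)·0.4706 + (17/73)·0.4706 + (8/73)·0.7500 + (15/73)·0.6000 + (16/73)·0.6250 = 0.562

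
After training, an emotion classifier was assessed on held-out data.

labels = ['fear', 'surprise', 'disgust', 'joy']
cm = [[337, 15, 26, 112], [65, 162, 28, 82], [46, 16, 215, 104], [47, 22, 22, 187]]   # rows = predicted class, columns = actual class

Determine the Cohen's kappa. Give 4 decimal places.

0.4723

Observed agreement pₒ = trace/N = 901/1486 = 0.60633
Expected agreement pₑ = Σ (rowᵢ·colᵢ)/N² = (495·490 + 215·337 + 291·381 + 485·278)/1486² = 0.25392
κ = (pₒ − pₑ)/(1 − pₑ) = (0.60633 − 0.25392)/(1 − 0.25392) = 0.4723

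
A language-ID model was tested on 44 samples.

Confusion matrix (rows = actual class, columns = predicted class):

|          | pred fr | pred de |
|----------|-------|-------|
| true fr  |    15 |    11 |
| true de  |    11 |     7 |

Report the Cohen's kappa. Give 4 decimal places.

Observed agreement pₒ = trace/N = 22/44 = 0.50000
Expected agreement pₑ = Σ (rowᵢ·colᵢ)/N² = (26·26 + 18·18)/44² = 0.51653
κ = (pₒ − pₑ)/(1 − pₑ) = (0.50000 − 0.51653)/(1 − 0.51653) = -0.0342

-0.0342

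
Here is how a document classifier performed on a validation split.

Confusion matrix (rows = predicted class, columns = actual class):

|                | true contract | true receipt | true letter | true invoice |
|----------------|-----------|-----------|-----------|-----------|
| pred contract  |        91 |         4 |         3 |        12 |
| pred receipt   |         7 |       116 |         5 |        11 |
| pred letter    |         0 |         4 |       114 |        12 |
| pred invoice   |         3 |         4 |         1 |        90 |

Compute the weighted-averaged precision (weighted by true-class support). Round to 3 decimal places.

0.866

Per-class precision (TP/(TP+FP)):
  contract: TP=91, FP=4+3+12=19 → 91/110 = 0.8273
  receipt: TP=116, FP=7+5+11=23 → 116/139 = 0.8345
  letter: TP=114, FP=0+4+12=16 → 114/130 = 0.8769
  invoice: TP=90, FP=3+4+1=8 → 90/98 = 0.9184
Weighted-precision = Σ (supportᵢ/N)·precisionᵢ with N=477: (101/477)·0.8273 + (128/477)·0.8345 + (123/477)·0.8769 + (125/477)·0.9184 = 0.866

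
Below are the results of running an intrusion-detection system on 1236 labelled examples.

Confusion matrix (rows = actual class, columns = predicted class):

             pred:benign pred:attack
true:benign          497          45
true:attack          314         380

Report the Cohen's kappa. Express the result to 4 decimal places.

Observed agreement pₒ = trace/N = 877/1236 = 0.70955
Expected agreement pₑ = Σ (rowᵢ·colᵢ)/N² = (542·811 + 694·425)/1236² = 0.48080
κ = (pₒ − pₑ)/(1 − pₑ) = (0.70955 − 0.48080)/(1 − 0.48080) = 0.4406

0.4406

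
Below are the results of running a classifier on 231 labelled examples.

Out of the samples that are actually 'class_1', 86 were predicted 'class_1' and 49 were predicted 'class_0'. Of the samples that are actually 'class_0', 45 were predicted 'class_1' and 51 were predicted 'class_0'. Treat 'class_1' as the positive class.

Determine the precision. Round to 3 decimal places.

0.656

Precision = TP/(TP+FP) = 86/(86+45) = 86/131 = 0.656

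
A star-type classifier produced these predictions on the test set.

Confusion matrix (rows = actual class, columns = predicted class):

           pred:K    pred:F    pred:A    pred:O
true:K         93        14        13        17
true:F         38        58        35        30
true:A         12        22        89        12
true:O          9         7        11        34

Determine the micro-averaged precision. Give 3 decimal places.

0.555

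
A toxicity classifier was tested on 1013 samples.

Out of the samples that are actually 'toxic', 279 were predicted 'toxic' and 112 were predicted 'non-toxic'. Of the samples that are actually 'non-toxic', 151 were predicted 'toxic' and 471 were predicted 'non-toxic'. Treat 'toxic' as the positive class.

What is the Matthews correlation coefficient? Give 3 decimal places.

0.464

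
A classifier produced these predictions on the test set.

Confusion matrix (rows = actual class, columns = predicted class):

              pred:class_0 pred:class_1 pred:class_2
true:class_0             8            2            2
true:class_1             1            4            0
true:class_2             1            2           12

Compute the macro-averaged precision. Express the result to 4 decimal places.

Per-class precision (TP/(TP+FP)):
  class_0: TP=8, FP=1+1=2 → 8/10 = 0.80000
  class_1: TP=4, FP=2+2=4 → 4/8 = 0.50000
  class_2: TP=12, FP=2+0=2 → 12/14 = 0.85714
Macro-precision = mean = (0.80000 + 0.50000 + 0.85714) / 3 = 0.7190

0.7190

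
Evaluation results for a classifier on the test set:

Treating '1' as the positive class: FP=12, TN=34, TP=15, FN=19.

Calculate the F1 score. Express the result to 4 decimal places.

0.4918

Precision = TP/(TP+FP) = 15/27 = 0.5556
Recall = TP/(TP+FN) = 15/34 = 0.4412
F1 = 2·TP/(2·TP+FP+FN) = 30/61 = 0.4918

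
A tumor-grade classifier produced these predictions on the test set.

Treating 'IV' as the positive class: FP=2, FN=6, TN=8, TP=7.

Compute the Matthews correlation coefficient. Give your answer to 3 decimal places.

0.344

MCC = (TP·TN − FP·FN) / √((TP+FP)(TP+FN)(TN+FP)(TN+FN))
Numerator = 7·8 − 2·6 = 44
Denominator = √(9·13·10·14) = √16380 = 127.9844
MCC = 44 / 127.9844 = 0.344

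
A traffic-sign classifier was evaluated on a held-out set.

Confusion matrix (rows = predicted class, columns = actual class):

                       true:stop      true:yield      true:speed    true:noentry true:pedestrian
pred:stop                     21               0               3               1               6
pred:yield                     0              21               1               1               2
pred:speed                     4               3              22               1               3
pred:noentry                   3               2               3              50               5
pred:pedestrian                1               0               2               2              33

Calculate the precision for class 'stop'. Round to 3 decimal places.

One-vs-rest for 'stop': TP = diagonal; FP = other classes predicted 'stop'; FN = 'stop' predicted as other.
precision = TP/(TP+FP).
stop: TP=21, FP=0+3+1+6=10 → 21/31 = 0.6774

0.677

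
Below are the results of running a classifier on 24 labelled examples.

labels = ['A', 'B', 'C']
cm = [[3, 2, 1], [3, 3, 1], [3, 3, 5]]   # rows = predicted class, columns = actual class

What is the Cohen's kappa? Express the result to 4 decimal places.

Observed agreement pₒ = trace/N = 11/24 = 0.45833
Expected agreement pₑ = Σ (rowᵢ·colᵢ)/N² = (9·6 + 8·7 + 7·11)/24² = 0.32465
κ = (pₒ − pₑ)/(1 − pₑ) = (0.45833 − 0.32465)/(1 − 0.32465) = 0.1979

0.1979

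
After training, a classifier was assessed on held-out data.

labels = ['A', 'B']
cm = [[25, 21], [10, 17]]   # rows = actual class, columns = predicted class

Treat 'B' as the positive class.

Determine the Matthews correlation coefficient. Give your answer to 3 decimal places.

0.167

MCC = (TP·TN − FP·FN) / √((TP+FP)(TP+FN)(TN+FP)(TN+FN))
Numerator = 17·25 − 21·10 = 215
Denominator = √(38·27·46·35) = √1651860 = 1285.2471
MCC = 215 / 1285.2471 = 0.167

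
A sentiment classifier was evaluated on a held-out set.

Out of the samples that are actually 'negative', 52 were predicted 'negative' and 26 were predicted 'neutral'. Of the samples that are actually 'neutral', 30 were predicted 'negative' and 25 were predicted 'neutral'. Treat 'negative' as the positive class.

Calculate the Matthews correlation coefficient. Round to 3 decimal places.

0.123

MCC = (TP·TN − FP·FN) / √((TP+FP)(TP+FN)(TN+FP)(TN+FN))
Numerator = 52·25 − 30·26 = 520
Denominator = √(82·78·55·51) = √17940780 = 4235.6558
MCC = 520 / 4235.6558 = 0.123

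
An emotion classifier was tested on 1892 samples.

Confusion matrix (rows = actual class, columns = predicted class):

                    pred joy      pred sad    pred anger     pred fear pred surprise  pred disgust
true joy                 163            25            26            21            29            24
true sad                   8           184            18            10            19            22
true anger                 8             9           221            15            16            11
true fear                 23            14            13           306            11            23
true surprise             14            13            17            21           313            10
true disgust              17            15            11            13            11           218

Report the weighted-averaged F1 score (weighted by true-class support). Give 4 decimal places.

0.7408

Per-class F1 score (2·TP/(2·TP+FP+FN)):
  joy: TP=163, FP=8+8+23+14+17=70, FN=25+26+21+29+24=125 → 326/521 = 0.62572
  sad: TP=184, FP=25+9+14+13+15=76, FN=8+18+10+19+22=77 → 368/521 = 0.70633
  anger: TP=221, FP=26+18+13+17+11=85, FN=8+9+15+16+11=59 → 442/586 = 0.75427
  fear: TP=306, FP=21+10+15+21+13=80, FN=23+14+13+11+23=84 → 612/776 = 0.78866
  surprise: TP=313, FP=29+19+16+11+11=86, FN=14+13+17+21+10=75 → 626/787 = 0.79543
  disgust: TP=218, FP=24+22+11+23+10=90, FN=17+15+11+13+11=67 → 436/593 = 0.73524
Weighted-F1 score = Σ (supportᵢ/N)·F1 scoreᵢ with N=1892: (288/1892)·0.62572 + (261/1892)·0.70633 + (280/1892)·0.75427 + (390/1892)·0.78866 + (388/1892)·0.79543 + (285/1892)·0.73524 = 0.7408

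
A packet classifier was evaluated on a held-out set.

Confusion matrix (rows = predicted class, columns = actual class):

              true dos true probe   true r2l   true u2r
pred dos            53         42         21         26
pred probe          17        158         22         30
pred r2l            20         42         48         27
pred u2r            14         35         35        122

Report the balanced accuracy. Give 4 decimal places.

0.5140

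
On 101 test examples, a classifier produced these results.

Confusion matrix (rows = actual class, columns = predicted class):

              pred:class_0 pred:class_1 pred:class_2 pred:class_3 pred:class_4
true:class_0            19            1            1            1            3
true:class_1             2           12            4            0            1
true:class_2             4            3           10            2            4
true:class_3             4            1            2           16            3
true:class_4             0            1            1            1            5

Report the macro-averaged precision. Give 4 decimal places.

Per-class precision (TP/(TP+FP)):
  class_0: TP=19, FP=2+4+4+0=10 → 19/29 = 0.65517
  class_1: TP=12, FP=1+3+1+1=6 → 12/18 = 0.66667
  class_2: TP=10, FP=1+4+2+1=8 → 10/18 = 0.55556
  class_3: TP=16, FP=1+0+2+1=4 → 16/20 = 0.80000
  class_4: TP=5, FP=3+1+4+3=11 → 5/16 = 0.31250
Macro-precision = mean = (0.65517 + 0.66667 + 0.55556 + 0.80000 + 0.31250) / 5 = 0.5980

0.5980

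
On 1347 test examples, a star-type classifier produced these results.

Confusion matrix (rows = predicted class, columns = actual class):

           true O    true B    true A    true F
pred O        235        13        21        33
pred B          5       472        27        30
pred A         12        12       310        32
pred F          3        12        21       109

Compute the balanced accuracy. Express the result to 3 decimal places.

0.800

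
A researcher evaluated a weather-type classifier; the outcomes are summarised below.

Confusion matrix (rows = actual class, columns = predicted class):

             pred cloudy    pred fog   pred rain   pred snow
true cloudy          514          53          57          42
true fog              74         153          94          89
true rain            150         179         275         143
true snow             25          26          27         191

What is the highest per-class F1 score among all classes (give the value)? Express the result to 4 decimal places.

Per-class F1 score (2·TP/(2·TP+FP+FN)):
  cloudy: TP=514, FP=74+150+25=249, FN=53+57+42=152 → 1028/1429 = 0.71938
  fog: TP=153, FP=53+179+26=258, FN=74+94+89=257 → 306/821 = 0.37272
  rain: TP=275, FP=57+94+27=178, FN=150+179+143=472 → 550/1200 = 0.45833
  snow: TP=191, FP=42+89+143=274, FN=25+26+27=78 → 382/734 = 0.52044
Highest is class 'cloudy' with F1 score = 0.7194.

0.7194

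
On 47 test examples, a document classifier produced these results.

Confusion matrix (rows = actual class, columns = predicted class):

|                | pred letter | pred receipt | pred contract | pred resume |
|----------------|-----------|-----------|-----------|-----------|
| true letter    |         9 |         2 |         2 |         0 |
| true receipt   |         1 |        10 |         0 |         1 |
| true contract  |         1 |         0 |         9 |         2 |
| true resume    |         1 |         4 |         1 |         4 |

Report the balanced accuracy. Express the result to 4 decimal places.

Balanced accuracy = mean of per-class recall.
  letter: recall = 9/13 = 0.69231
  receipt: recall = 10/12 = 0.83333
  contract: recall = 9/12 = 0.75000
  resume: recall = 4/10 = 0.40000
Mean = (0.69231 + 0.83333 + 0.75000 + 0.40000) / 4 = 0.6689

0.6689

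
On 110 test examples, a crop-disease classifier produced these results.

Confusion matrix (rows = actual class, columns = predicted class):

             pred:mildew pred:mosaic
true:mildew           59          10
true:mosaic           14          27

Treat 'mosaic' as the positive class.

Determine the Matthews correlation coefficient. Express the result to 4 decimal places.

MCC = (TP·TN − FP·FN) / √((TP+FP)(TP+FN)(TN+FP)(TN+FN))
Numerator = 27·59 − 10·14 = 1453
Denominator = √(37·41·69·73) = √7641129 = 2764.2592
MCC = 1453 / 2764.2592 = 0.5256

0.5256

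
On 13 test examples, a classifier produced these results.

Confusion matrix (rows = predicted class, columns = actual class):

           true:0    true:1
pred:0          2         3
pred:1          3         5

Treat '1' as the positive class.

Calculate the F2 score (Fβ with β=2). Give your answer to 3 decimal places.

Fβ = (1+β²)·TP / ((1+β²)·TP + β²·FN + FP), with β²=4
= 5·5 / (5·5 + 4·3 + 3) = 0.625

0.625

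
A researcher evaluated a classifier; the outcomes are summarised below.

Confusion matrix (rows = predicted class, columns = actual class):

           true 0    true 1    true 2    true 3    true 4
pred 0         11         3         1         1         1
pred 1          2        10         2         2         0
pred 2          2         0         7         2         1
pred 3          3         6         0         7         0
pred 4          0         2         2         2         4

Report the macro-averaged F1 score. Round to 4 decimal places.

Per-class F1 score (2·TP/(2·TP+FP+FN)):
  0: TP=11, FP=3+1+1+1=6, FN=2+2+3+0=7 → 22/35 = 0.62857
  1: TP=10, FP=2+2+2+0=6, FN=3+0+6+2=11 → 20/37 = 0.54054
  2: TP=7, FP=2+0+2+1=5, FN=1+2+0+2=5 → 14/24 = 0.58333
  3: TP=7, FP=3+6+0+0=9, FN=1+2+2+2=7 → 14/30 = 0.46667
  4: TP=4, FP=0+2+2+2=6, FN=1+0+1+0=2 → 8/16 = 0.50000
Macro-F1 score = mean = (0.62857 + 0.54054 + 0.58333 + 0.46667 + 0.50000) / 5 = 0.5438

0.5438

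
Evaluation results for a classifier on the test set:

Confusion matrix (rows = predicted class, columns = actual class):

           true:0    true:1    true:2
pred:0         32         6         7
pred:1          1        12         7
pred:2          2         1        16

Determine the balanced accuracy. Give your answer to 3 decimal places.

0.693

Balanced accuracy = mean of per-class recall.
  0: recall = 32/35 = 0.9143
  1: recall = 12/19 = 0.6316
  2: recall = 16/30 = 0.5333
Mean = (0.9143 + 0.6316 + 0.5333) / 3 = 0.693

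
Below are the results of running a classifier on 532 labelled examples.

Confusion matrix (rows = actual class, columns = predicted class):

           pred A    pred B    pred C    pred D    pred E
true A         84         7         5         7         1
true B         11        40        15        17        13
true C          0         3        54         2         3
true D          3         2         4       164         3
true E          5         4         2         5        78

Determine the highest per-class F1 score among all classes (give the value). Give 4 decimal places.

0.8841

Per-class F1 score (2·TP/(2·TP+FP+FN)):
  A: TP=84, FP=11+0+3+5=19, FN=7+5+7+1=20 → 168/207 = 0.81159
  B: TP=40, FP=7+3+2+4=16, FN=11+15+17+13=56 → 80/152 = 0.52632
  C: TP=54, FP=5+15+4+2=26, FN=0+3+2+3=8 → 108/142 = 0.76056
  D: TP=164, FP=7+17+2+5=31, FN=3+2+4+3=12 → 328/371 = 0.88410
  E: TP=78, FP=1+13+3+3=20, FN=5+4+2+5=16 → 156/192 = 0.81250
Highest is class 'D' with F1 score = 0.8841.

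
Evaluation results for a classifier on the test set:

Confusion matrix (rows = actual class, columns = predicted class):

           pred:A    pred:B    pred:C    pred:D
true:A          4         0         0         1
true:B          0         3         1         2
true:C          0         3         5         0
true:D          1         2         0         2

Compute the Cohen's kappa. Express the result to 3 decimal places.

0.442

Observed agreement pₒ = trace/N = 14/24 = 0.5833
Expected agreement pₑ = Σ (rowᵢ·colᵢ)/N² = (5·5 + 6·8 + 8·6 + 5·5)/24² = 0.2535
κ = (pₒ − pₑ)/(1 − pₑ) = (0.5833 − 0.2535)/(1 − 0.2535) = 0.442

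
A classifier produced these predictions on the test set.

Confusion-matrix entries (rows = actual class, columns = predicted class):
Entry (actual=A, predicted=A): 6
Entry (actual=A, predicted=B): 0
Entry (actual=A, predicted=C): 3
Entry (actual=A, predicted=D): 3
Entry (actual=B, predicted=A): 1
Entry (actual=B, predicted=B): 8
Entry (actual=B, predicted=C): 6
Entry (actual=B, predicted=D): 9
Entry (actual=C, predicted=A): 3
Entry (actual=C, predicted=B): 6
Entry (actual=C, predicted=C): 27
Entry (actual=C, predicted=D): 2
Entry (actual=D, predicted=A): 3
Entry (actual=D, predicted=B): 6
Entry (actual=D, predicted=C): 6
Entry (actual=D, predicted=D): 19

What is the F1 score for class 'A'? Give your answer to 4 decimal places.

0.4800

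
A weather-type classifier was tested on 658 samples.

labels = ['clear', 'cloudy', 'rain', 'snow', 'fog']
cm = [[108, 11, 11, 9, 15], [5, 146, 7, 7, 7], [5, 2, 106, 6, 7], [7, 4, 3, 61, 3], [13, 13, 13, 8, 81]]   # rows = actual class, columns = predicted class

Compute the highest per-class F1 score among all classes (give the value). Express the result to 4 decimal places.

Per-class F1 score (2·TP/(2·TP+FP+FN)):
  clear: TP=108, FP=5+5+7+13=30, FN=11+11+9+15=46 → 216/292 = 0.73973
  cloudy: TP=146, FP=11+2+4+13=30, FN=5+7+7+7=26 → 292/348 = 0.83908
  rain: TP=106, FP=11+7+3+13=34, FN=5+2+6+7=20 → 212/266 = 0.79699
  snow: TP=61, FP=9+7+6+8=30, FN=7+4+3+3=17 → 122/169 = 0.72189
  fog: TP=81, FP=15+7+7+3=32, FN=13+13+13+8=47 → 162/241 = 0.67220
Highest is class 'cloudy' with F1 score = 0.8391.

0.8391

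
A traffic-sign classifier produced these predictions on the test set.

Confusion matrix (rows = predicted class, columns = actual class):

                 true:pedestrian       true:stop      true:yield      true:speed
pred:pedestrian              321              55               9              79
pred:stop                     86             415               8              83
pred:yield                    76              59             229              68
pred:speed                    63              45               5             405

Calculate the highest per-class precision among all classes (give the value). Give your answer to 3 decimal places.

Per-class precision (TP/(TP+FP)):
  pedestrian: TP=321, FP=55+9+79=143 → 321/464 = 0.6918
  stop: TP=415, FP=86+8+83=177 → 415/592 = 0.7010
  yield: TP=229, FP=76+59+68=203 → 229/432 = 0.5301
  speed: TP=405, FP=63+45+5=113 → 405/518 = 0.7819
Highest is class 'speed' with precision = 0.782.

0.782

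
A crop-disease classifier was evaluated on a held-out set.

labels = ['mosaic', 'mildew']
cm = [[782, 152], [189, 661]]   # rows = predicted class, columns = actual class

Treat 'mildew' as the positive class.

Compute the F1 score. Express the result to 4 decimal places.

0.7949

Precision = TP/(TP+FP) = 661/850 = 0.7776
Recall = TP/(TP+FN) = 661/813 = 0.8130
F1 = 2·TP/(2·TP+FP+FN) = 1322/1663 = 0.7949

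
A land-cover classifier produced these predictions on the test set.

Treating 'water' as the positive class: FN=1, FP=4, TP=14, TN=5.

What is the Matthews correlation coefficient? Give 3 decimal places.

0.547

MCC = (TP·TN − FP·FN) / √((TP+FP)(TP+FN)(TN+FP)(TN+FN))
Numerator = 14·5 − 4·1 = 66
Denominator = √(18·15·9·6) = √14580 = 120.7477
MCC = 66 / 120.7477 = 0.547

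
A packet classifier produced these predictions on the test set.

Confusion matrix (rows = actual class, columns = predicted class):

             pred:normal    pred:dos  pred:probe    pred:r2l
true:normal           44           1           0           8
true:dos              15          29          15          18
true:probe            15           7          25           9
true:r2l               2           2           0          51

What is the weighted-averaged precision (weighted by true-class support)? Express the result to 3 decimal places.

0.645

Per-class precision (TP/(TP+FP)):
  normal: TP=44, FP=15+15+2=32 → 44/76 = 0.5789
  dos: TP=29, FP=1+7+2=10 → 29/39 = 0.7436
  probe: TP=25, FP=0+15+0=15 → 25/40 = 0.6250
  r2l: TP=51, FP=8+18+9=35 → 51/86 = 0.5930
Weighted-precision = Σ (supportᵢ/N)·precisionᵢ with N=241: (53/241)·0.5789 + (77/241)·0.7436 + (56/241)·0.6250 + (55/241)·0.5930 = 0.645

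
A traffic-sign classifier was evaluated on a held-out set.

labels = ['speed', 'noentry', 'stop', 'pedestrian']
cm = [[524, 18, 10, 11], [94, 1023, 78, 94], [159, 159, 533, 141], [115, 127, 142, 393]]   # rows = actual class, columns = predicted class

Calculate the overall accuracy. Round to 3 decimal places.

0.683

Accuracy = trace / total = (524+1023+533+393=2473) / 3621 = 2473/3621 = 0.683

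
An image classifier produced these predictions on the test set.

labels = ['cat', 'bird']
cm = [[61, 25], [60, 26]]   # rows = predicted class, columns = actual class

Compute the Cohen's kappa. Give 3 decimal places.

0.012

Observed agreement pₒ = trace/N = 87/172 = 0.5058
Expected agreement pₑ = Σ (rowᵢ·colᵢ)/N² = (121·86 + 51·86)/172² = 0.5000
κ = (pₒ − pₑ)/(1 − pₑ) = (0.5058 − 0.5000)/(1 − 0.5000) = 0.012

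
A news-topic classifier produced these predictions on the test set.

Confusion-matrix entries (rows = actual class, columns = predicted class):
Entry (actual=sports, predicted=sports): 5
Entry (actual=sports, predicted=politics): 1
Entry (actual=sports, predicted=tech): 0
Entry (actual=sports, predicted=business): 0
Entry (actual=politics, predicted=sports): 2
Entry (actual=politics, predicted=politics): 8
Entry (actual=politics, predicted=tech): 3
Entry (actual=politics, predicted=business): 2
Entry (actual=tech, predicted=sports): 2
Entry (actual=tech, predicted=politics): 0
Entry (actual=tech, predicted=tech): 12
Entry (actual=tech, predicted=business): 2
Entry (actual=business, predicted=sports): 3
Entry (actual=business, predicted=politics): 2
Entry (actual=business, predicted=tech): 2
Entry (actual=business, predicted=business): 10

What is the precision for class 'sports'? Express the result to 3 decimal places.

0.417

One-vs-rest for 'sports': TP = diagonal; FP = other classes predicted 'sports'; FN = 'sports' predicted as other.
precision = TP/(TP+FP).
sports: TP=5, FP=2+2+3=7 → 5/12 = 0.4167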